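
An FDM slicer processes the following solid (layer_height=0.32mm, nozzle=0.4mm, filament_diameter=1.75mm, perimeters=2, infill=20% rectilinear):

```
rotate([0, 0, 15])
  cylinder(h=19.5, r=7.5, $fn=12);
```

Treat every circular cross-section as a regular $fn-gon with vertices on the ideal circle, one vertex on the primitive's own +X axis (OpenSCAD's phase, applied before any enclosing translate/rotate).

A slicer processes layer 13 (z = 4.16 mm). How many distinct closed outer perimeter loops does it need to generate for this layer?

At z = 4.16 mm: the r=7.5 cylinder contributes a regular 12-gon of circumradius 7.5; (rotated 15° about Z; rotation is an isometry so areas/perimeters/island counts are preserved). The result has 1 disconnected region.

1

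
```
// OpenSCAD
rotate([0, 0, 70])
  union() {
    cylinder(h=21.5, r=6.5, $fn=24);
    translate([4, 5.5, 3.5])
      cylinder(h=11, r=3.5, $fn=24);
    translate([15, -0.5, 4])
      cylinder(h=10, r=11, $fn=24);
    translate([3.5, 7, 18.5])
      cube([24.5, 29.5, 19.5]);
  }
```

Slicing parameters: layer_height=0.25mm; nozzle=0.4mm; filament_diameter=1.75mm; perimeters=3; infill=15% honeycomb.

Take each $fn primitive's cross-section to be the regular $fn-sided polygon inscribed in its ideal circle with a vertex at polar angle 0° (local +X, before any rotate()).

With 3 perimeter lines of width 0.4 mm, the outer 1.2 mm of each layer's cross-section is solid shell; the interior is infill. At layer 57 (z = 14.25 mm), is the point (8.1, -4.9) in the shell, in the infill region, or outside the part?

outside

At z = 14.25 mm: the r=6.5 cylinder gives a regular 24-gon of circumradius 6.5 (constant along its height); the cylinder at (4, 5.5): section is a regular 24-gon, circumradius r=3.5; the cylinder at (15, -0.5) does not reach this height (z outside [4, 14]); the cube at (3.5, 7) is not intersected at this z (z outside [18.5, 38]); Merging all regions: the regions partially overlap (shared area 14.60 mm²), so overlapping operands fuse into one piece — 1 connected region; (whole slice rotated 70° about Z — lengths, areas and connectivity unchanged). Overall, the cross-section is a single solid region. Undo the 70° rotation: the query point maps to (-1.834, -9.287) in the un-rotated model frame. The nearest boundary edge runs (-0.00, -6.50)→(-1.68, -6.28); distance from the point to it = 3.00 mm. The point is not inside any of the regions above, so it lies outside the cross-section (3.00 mm from the nearest boundary).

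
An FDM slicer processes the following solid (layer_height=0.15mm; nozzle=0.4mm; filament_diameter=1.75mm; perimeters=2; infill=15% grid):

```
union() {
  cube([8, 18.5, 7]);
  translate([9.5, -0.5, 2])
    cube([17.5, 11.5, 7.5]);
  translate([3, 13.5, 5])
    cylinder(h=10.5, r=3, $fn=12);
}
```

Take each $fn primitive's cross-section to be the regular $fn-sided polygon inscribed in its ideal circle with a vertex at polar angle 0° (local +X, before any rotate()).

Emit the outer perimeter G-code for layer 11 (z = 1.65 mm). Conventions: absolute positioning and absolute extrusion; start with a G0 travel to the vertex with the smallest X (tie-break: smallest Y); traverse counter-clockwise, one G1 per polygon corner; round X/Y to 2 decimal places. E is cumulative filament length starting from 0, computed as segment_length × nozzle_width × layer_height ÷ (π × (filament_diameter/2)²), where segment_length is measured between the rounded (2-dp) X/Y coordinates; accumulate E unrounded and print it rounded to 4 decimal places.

G0 X0.00 Y0.00 Z1.65
G1 X8.00 Y0.00 E0.1996
G1 X8.00 Y18.50 E0.6610
G1 X0.00 Y18.50 E0.8606
G1 X0.00 Y0.00 E1.3221

At z = 1.65 mm: the 8×18.5 cube contributes its full rectangle; the cube at (9.5, -0.5) does not reach this height (z outside [2, 9.5]); the cylinder at (3, 13.5) does not reach this height (z outside [5, 15.5]); Taking the union: only the 8×18.5 cube is present, so the union is just that shape — 1 connected region. The outline is a single polygon with 4 vertices. Extrusion per mm of travel: 0.4 × 0.15 / (π × 0.875²) = 0.024945. Accumulating E over each segment gives final E = 1.3221.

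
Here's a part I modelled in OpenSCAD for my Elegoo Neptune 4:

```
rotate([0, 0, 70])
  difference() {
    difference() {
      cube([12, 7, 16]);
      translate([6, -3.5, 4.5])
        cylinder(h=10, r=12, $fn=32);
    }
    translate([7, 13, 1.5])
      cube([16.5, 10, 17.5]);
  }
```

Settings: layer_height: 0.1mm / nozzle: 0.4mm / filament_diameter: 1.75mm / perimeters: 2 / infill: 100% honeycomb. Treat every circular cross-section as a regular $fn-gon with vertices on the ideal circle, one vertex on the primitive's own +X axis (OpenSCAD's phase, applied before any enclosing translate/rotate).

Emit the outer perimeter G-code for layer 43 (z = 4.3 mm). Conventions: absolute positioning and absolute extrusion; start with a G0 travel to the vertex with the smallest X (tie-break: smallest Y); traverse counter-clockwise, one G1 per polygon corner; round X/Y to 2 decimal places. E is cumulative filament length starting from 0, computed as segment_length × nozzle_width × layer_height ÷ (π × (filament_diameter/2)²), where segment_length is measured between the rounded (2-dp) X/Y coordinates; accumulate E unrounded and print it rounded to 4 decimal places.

At z = 4.3 mm: the cube (footprint 12×7) is included at this height; the cylinder at (6, -3.5) is not intersected at this z (z outside [4.5, 14.5]); Taking the first minus the rest: none of the subtracted shapes is present at this height, so the 12×7 cube is unchanged — 1 connected region; the cube at (7, 13) (footprint 16.5×10) is included at this height; Taking the first minus the rest: starting from the result so far, the 16.5×10 cube at (7, 13) misses the remaining region (no effect) — 1 connected region; (rotated 70° about Z; rotation is an isometry so areas/perimeters/island counts are preserved). The outline is a single polygon with 4 vertices. Extrusion per mm of travel: 0.4 × 0.1 / (π × 0.875²) = 0.016630. Accumulating E over each segment gives final E = 0.6319.

G0 X-6.58 Y2.39 Z4.30
G1 X0.00 Y0.00 E0.1164
G1 X4.10 Y11.28 E0.3160
G1 X-2.47 Y13.67 E0.4323
G1 X-6.58 Y2.39 E0.6319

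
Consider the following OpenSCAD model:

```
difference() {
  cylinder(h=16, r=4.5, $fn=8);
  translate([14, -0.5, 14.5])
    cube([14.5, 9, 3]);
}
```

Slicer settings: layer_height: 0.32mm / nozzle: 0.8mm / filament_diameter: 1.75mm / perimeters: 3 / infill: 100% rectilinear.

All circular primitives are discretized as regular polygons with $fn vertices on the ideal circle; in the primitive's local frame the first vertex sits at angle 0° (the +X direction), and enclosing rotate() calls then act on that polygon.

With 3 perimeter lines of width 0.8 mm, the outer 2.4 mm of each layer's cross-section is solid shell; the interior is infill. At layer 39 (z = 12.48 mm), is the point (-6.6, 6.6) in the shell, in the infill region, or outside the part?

At z = 12.48 mm: the cylinder: section is a regular 8-gon, circumradius r=4.5; the cube at (14, -0.5) is not intersected at this z (z outside [14.5, 17.5]); After the difference (first − rest): none of the subtracted shapes is present at this height, so the r=4.5 cylinder is unchanged — 1 connected region. Overall, the cross-section is a single solid region. The nearest boundary edge runs (0.00, 4.50)→(-3.18, 3.18); distance from the point to it = 4.83 mm. The point is not inside any of the regions above, so it lies outside the cross-section (4.83 mm from the nearest boundary).

outside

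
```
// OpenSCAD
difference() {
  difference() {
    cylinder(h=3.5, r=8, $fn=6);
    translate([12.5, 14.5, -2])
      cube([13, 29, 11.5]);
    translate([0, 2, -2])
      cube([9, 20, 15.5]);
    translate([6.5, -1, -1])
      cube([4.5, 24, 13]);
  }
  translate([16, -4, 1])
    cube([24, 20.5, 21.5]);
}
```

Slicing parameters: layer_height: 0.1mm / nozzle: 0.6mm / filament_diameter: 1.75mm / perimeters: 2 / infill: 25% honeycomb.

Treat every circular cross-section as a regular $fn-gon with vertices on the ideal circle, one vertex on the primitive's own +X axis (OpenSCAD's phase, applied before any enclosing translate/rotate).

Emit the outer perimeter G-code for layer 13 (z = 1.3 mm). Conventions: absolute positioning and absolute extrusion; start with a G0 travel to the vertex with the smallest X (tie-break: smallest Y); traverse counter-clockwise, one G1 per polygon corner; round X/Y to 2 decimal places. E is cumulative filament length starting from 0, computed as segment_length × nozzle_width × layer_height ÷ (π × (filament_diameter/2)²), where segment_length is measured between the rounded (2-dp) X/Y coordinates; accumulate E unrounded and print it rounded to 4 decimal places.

G0 X-8.00 Y0.00 Z1.30
G1 X-4.00 Y-6.93 E0.1996
G1 X4.00 Y-6.93 E0.3992
G1 X7.42 Y-1.00 E0.5699
G1 X6.50 Y-1.00 E0.5929
G1 X6.50 Y2.00 E0.6677
G1 X0.00 Y2.00 E0.8299
G1 X0.00 Y6.93 E0.9528
G1 X-4.00 Y6.93 E1.0526
G1 X-8.00 Y0.00 E1.2522

At z = 1.3 mm: the r=8 cylinder gives a regular 6-gon of circumradius 8 (constant along its height); the cube at (12.5, 14.5) (footprint 13×29) is included at this height; the 9×20 cube at (0, 2) contributes its full rectangle; the cube at (6.5, -1) is present — its section is the full 4.5×24 rectangle; After the difference (first − rest): starting from the r=8 cylinder, the 13×29 cube at (12.5, 14.5) misses the remaining region (no effect); the 9×20 cube at (0, 2) partially overlaps it — only the 26.72 mm² overlap (of its 180.00 mm²) is removed, clipping the outline; the 4.5×24 cube at (6.5, -1) partially overlaps it — only the 3.06 mm² overlap (of its 108.00 mm²) is removed, clipping the outline — 1 connected region; the cube at (16, -4) is present — its section is the full 24×20.5 rectangle; Taking the first minus the rest: starting from the result so far, the 24×20.5 cube at (16, -4) misses the remaining region (no effect) — 1 connected region. The outline is a single polygon with 9 vertices. Extrusion per mm of travel: 0.6 × 0.1 / (π × 0.875²) = 0.024945. Accumulating E over each segment gives final E = 1.2522.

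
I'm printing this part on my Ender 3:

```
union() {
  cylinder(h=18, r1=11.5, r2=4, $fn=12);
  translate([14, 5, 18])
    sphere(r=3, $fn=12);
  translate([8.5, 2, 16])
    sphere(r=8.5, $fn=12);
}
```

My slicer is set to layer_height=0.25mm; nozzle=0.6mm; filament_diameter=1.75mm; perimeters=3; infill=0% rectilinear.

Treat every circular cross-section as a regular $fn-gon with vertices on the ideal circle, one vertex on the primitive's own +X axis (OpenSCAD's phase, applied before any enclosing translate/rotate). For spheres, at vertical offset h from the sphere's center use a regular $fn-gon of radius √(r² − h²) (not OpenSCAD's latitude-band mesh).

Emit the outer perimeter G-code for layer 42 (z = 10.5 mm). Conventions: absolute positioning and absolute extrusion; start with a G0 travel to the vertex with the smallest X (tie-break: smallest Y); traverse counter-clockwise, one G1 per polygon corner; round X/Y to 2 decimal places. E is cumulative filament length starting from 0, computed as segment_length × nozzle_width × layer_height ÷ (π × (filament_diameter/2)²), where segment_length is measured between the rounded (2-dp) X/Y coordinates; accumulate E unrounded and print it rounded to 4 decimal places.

At z = 10.5 mm: the cone contributes a regular 12-gon of circumradius 7.125 (interpolated between r1=11.5 and r2=4 at t=0.583); the sphere at (14, 5) is absent (|z−center|=7.500 > r=3); the r=8.5 sphere at (8.5, 2) contributes a regular 12-gon of circumradius √(8.5²−5.5²) = 6.481; Merging all regions: the regions partially overlap (shared area 31.78 mm²), so overlapping operands fuse into one piece — 1 connected region. The outline is a single polygon with 19 vertices. Extrusion per mm of travel: 0.6 × 0.25 / (π × 0.875²) = 0.062363. Accumulating E over each segment gives final E = 3.8283.

G0 X-7.12 Y0.00 Z10.50
G1 X-6.17 Y-3.56 E0.2298
G1 X-3.56 Y-6.17 E0.4600
G1 X0.00 Y-7.12 E0.6897
G1 X3.56 Y-6.17 E0.9195
G1 X5.94 Y-3.79 E1.1294
G1 X8.50 Y-4.48 E1.2948
G1 X11.74 Y-3.61 E1.5040
G1 X14.11 Y-1.24 E1.7130
G1 X14.98 Y2.00 E1.9222
G1 X14.11 Y5.24 E2.1314
G1 X11.74 Y7.61 E2.3405
G1 X8.50 Y8.48 E2.5497
G1 X5.26 Y7.61 E2.7589
G1 X3.69 Y6.04 E2.8973
G1 X3.56 Y6.17 E2.9088
G1 X0.00 Y7.12 E3.1386
G1 X-3.56 Y6.17 E3.3684
G1 X-6.17 Y3.56 E3.5986
G1 X-7.12 Y0.00 E3.8283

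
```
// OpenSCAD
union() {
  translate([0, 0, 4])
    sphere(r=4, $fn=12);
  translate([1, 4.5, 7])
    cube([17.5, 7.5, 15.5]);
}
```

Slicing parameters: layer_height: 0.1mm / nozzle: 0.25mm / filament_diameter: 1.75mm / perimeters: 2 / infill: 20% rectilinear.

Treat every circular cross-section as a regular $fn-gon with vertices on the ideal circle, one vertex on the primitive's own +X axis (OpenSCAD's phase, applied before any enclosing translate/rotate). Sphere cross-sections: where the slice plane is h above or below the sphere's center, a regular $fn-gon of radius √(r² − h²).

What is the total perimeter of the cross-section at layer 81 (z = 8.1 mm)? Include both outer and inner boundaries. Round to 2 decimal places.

50.00 mm

At z = 8.1 mm: the sphere does not reach this height (|z−center|=4.100 > r=4); the cube at (1, 4.5) (footprint 17.5×7.5) is included at this height (perimeter 50.00 mm); Merging all regions: only the 17.5×7.5 cube at (1, 4.5) is present, so the union is just that shape — boundary = 50.00 mm. Overall, the cross-section is a single solid region. Total boundary length (outer) = 50.00 mm.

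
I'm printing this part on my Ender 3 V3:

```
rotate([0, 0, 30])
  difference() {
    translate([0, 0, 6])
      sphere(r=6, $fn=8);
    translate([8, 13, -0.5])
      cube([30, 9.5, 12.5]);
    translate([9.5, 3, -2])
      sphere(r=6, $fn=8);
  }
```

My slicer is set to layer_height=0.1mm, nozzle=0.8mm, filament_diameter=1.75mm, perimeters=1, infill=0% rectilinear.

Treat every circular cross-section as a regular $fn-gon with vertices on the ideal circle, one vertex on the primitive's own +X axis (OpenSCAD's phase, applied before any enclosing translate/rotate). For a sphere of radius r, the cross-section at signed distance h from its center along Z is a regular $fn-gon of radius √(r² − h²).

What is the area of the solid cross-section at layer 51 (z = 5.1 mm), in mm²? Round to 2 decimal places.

At z = 5.1 mm: the r=6 sphere contributes a regular 8-gon of circumradius √(6²−0.9²) = 5.932 (area = (8/2)·5.932²·sin(360°/8) = 99.53 mm²); the 30×9.5 cube at (8, 13) contributes its full rectangle (area 285.00 mm²); the sphere at (9.5, 3) is not intersected at this z (|z−center|=7.100 > r=6); After the difference (first − rest): starting from the r=6 sphere (99.53 mm²), the 30×9.5 cube at (8, 13) misses the remaining region (no effect) — area = 99.53 mm²; (rotated 30° about Z; rotation is an isometry so areas/perimeters/island counts are preserved). Overall, the cross-section is a single solid region. Net area = 99.53 mm².

99.53 mm²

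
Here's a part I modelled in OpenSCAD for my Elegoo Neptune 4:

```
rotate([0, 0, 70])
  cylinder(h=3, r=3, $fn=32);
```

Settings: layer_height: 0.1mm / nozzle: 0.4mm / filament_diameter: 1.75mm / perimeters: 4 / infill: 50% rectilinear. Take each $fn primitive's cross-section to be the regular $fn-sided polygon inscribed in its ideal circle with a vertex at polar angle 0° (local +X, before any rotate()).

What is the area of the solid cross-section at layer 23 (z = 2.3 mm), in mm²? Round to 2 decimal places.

At z = 2.3 mm: the r=3 cylinder contributes a regular 32-gon of circumradius 3 (area = (32/2)·3.000²·sin(360°/32) = 28.09 mm²); (rotated 70° about Z; rotation is an isometry so areas/perimeters/island counts are preserved). Overall, the cross-section is a single solid region. Net area = 28.09 mm².

28.09 mm²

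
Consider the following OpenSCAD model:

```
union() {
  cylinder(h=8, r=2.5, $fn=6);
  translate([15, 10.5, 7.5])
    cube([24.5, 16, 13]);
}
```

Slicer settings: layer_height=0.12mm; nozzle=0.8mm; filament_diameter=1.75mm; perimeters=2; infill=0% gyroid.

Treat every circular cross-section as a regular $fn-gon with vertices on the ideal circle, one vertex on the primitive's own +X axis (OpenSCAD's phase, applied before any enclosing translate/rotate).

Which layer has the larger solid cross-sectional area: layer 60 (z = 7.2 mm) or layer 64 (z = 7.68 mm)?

Layer 60 (z = 7.2): the r=2.5 cylinder contributes a regular 6-gon of circumradius 2.5 (area = (6/2)·2.500²·sin(360°/6) = 16.24 mm²); the cube at (15, 10.5) does not reach this height (z outside [7.5, 20.5]); Merging all regions: only the r=2.5 cylinder is present, so the union is just that shape — area = 16.24 mm². So its area = 16.24 mm². Layer 64 (z = 7.68): the cylinder: section is a regular 6-gon, circumradius r=2.5 (area = (6/2)·2.500²·sin(360°/6) = 16.24 mm²); the cube at (15, 10.5) (footprint 24.5×16) is included at this height (area 392.00 mm²); Merging all regions: the 2 present regions are separate (no shared area or edge), so areas and boundary lengths simply add and each stays a separate island — area = 408.24 mm². So its area = 408.24 mm². Layer 64 is larger (408.24 vs 16.24 mm²).

layer 64 (z = 7.68 mm)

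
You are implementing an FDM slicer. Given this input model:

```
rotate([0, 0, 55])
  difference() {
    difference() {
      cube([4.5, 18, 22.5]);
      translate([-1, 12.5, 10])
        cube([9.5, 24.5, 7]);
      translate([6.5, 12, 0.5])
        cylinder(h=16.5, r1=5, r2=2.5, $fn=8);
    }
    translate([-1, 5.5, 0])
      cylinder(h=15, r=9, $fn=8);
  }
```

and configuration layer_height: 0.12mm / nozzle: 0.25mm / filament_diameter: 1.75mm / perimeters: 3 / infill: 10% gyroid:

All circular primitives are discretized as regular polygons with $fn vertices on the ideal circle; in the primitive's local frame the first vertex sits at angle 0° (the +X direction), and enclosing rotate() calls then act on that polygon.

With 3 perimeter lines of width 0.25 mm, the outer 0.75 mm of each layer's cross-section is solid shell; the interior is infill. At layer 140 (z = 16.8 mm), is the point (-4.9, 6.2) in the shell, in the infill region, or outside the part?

At z = 16.8 mm: the cube is present — its section is the full 4.5×18 rectangle; the cube at (-1, 12.5) is present — its section is the full 9.5×24.5 rectangle; the cone at (6.5, 12) contributes a regular 8-gon of circumradius 2.530 (interpolated between r1=5 and r2=2.5 at t=0.988); After the difference (first − rest): starting from the 4.5×18 cube, the 9.5×24.5 cube at (-1, 12.5) partially overlaps it — only the 24.75 mm² overlap (of its 232.75 mm²) is removed, clipping the outline; the cone at (6.5, 12) partially overlaps it — only the 0.55 mm² overlap (of its 18.11 mm²) is removed, clipping the outline — 1 connected region; the cylinder at (-1, 5.5) is not intersected at this z (z outside [0, 15]); Subtracting the remaining from the first: none of the subtracted shapes is present at this height, so that combined region is unchanged — 1 connected region; (rotated 55° about Z; rotation is an isometry so areas/perimeters/island counts are preserved). Overall, the cross-section is a single solid region. Undo the 55° rotation: the query point maps to (2.268, 7.570) in the un-rotated model frame. The nearest boundary edge runs (4.50, 10.72)→(4.50, 0.00); distance from the point to it = 2.23 mm. The point is inside the cross-section and 2.23 mm from the nearest boundary — more than the 0.75 mm shell width (3 × 0.25), so it's in the infill interior.

infill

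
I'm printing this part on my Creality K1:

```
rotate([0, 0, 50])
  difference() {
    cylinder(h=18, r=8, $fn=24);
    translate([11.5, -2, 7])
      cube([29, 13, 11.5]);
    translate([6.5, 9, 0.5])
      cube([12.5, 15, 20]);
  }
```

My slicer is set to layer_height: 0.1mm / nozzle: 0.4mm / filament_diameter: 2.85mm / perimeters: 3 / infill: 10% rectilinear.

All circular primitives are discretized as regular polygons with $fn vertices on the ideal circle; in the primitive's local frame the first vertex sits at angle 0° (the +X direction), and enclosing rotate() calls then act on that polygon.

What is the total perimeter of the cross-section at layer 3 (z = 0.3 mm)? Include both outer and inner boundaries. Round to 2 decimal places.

50.12 mm

At z = 0.3 mm: the r=8 cylinder gives a regular 24-gon of circumradius 8 (constant along its height) (perimeter = 2·24·8.000·sin(180°/24) = 50.12 mm); the cube at (11.5, -2) is absent (z outside [7, 18.5]); the cube at (6.5, 9) is absent (z outside [0.5, 20.5]); Subtracting the remaining from the first: none of the subtracted shapes is present at this height, so the r=8 cylinder is unchanged — boundary = 50.12 mm; (rotated 50° about Z; rotation is an isometry so areas/perimeters/island counts are preserved). Overall, the cross-section is a single solid region. Total boundary length (outer) = 50.12 mm.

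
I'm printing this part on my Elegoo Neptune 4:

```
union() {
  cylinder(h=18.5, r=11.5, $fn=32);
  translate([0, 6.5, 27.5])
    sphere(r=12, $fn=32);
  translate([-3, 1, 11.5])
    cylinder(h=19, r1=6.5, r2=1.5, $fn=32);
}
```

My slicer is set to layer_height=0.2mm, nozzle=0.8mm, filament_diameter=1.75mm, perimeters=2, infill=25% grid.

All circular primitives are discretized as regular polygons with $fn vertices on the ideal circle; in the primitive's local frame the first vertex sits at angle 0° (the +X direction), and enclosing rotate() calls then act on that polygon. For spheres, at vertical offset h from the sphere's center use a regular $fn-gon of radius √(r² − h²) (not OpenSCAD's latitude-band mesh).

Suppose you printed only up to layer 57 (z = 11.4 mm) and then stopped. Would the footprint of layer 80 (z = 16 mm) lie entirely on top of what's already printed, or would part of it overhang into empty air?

Compare the two slices. At z = 11.4: the r=11.5 cylinder contributes a regular 32-gon of circumradius 11.5 (area = (32/2)·11.500²·sin(360°/32) = 412.81 mm²); the sphere at (0, 6.5) is absent (|z−center|=16.100 > r=12); the cone at (-3, 1) is absent (z outside [11.5, 30.5]); Combining (union): only the r=11.5 cylinder is present, so the union is just that shape — area = 412.81 mm². At z = 16: the r=11.5 cylinder gives a regular 32-gon of circumradius 11.5 (constant along its height) (area = (32/2)·11.500²·sin(360°/32) = 412.81 mm²); the sphere at (0, 6.5): section is a regular 32-gon, circumradius = √(r²−h²) = √(12²−11.5²) = 3.428 (area = (32/2)·3.428²·sin(360°/32) = 36.68 mm²); the cone at (-3, 1) (r1=6.5→r2=1.5) has section circumradius 5.316 here — a regular 32-gon (area = (32/2)·5.316²·sin(360°/32) = 88.20 mm²); Combining (union): the regions partially overlap — summed areas 537.69 mm² minus the doubly-counted overlap 124.88 mm² gives 412.81 mm² — area = 412.81 mm². Checking containment: the cross-section at z = 16 is a subset of the cross-section at z = 11.4.

entirely on top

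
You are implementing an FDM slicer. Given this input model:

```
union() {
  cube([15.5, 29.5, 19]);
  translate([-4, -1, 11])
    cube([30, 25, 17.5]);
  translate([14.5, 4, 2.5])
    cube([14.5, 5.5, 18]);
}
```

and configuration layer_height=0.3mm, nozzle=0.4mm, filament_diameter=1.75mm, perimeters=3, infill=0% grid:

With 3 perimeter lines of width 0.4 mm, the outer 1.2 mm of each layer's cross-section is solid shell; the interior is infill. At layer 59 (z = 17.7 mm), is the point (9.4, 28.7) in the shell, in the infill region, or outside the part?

At z = 17.7 mm: the cube is present — its section is the full 15.5×29.5 rectangle; the cube at (-4, -1) is present — its section is the full 30×25 rectangle; the cube at (14.5, 4) (footprint 14.5×5.5) is included at this height; Taking the union: the regions partially overlap (shared area 435.25 mm²), so overlapping operands fuse into one piece — 1 connected region. Overall, the cross-section is a single solid region. The nearest boundary edge runs (0.00, 29.50)→(15.50, 29.50); distance from the point to it = 0.80 mm. The point is inside the cross-section, 0.80 mm from the nearest boundary — within the 1.2 mm shell band (3 × 0.4).

shell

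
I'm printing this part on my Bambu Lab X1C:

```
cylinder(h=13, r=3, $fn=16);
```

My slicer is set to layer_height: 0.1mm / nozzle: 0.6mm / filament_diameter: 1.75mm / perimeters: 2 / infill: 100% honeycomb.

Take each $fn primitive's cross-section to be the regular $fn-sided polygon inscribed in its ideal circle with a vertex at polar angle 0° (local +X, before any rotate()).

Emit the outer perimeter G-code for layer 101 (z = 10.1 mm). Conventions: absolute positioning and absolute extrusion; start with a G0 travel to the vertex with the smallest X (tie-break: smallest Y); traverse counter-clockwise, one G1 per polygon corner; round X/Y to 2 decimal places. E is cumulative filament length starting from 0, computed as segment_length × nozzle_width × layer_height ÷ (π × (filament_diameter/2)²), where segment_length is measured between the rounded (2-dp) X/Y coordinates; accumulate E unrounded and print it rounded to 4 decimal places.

G0 X-3.00 Y0.00 Z10.10
G1 X-2.77 Y-1.15 E0.0293
G1 X-2.12 Y-2.12 E0.0584
G1 X-1.15 Y-2.77 E0.0875
G1 X0.00 Y-3.00 E0.1168
G1 X1.15 Y-2.77 E0.1460
G1 X2.12 Y-2.12 E0.1751
G1 X2.77 Y-1.15 E0.2043
G1 X3.00 Y0.00 E0.2335
G1 X2.77 Y1.15 E0.2628
G1 X2.12 Y2.12 E0.2919
G1 X1.15 Y2.77 E0.3210
G1 X0.00 Y3.00 E0.3503
G1 X-1.15 Y2.77 E0.3795
G1 X-2.12 Y2.12 E0.4087
G1 X-2.77 Y1.15 E0.4378
G1 X-3.00 Y0.00 E0.4671

At z = 10.1 mm: the cylinder: section is a regular 16-gon, circumradius r=3. The outline is a single polygon with 16 vertices. Extrusion per mm of travel: 0.6 × 0.1 / (π × 0.875²) = 0.024945. Accumulating E over each segment gives final E = 0.4671.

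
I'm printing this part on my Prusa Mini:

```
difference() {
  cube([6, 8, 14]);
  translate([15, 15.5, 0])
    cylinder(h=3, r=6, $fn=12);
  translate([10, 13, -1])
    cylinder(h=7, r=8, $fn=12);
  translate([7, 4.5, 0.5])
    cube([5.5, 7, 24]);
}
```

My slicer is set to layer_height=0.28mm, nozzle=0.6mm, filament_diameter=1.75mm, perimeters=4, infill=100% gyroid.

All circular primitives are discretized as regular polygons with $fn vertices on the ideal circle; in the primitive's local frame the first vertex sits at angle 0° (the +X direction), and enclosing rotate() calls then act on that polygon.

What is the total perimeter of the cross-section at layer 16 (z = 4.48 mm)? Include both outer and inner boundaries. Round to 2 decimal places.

26.87 mm

At z = 4.48 mm: the 6×8 cube contributes its full rectangle (perimeter 28.00 mm); the cylinder at (15, 15.5) does not reach this height (z outside [0, 3]); the cylinder at (10, 13): section is a regular 12-gon, circumradius r=8 (perimeter = 2·12·8.000·sin(180°/12) = 49.69 mm); the cube at (7, 4.5) is present — its section is the full 5.5×7 rectangle (perimeter 25.00 mm); Taking the first minus the rest: starting from the 6×8 cube, the r=8 cylinder at (10, 13) partially overlaps it — only the 1.86 mm² overlap (of its 192.00 mm²) is removed, clipping the outline; the 5.5×7 cube at (7, 4.5) misses the remaining region (no effect) — boundary = 26.87 mm. Overall, the cross-section is a single solid region. Total boundary length (outer) = 26.87 mm.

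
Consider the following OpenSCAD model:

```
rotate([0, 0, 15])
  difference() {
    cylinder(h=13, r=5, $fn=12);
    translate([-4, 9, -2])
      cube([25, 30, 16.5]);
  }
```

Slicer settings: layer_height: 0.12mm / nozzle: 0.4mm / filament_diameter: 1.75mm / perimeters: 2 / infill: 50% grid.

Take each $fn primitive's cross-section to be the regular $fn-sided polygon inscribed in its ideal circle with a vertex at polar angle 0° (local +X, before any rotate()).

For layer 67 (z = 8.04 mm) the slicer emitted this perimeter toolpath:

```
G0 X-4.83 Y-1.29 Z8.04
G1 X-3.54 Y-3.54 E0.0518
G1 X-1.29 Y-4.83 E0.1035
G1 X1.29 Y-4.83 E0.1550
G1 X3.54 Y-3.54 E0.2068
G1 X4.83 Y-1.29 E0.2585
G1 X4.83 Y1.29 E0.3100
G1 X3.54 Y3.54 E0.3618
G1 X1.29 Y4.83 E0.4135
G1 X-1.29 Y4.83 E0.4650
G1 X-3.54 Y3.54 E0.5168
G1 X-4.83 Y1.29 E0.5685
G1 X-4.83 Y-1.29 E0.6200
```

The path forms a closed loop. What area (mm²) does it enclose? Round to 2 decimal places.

Apply the shoelace formula to the sequence of (X, Y) vertices; enclosed area = 75.05 mm².

75.05 mm²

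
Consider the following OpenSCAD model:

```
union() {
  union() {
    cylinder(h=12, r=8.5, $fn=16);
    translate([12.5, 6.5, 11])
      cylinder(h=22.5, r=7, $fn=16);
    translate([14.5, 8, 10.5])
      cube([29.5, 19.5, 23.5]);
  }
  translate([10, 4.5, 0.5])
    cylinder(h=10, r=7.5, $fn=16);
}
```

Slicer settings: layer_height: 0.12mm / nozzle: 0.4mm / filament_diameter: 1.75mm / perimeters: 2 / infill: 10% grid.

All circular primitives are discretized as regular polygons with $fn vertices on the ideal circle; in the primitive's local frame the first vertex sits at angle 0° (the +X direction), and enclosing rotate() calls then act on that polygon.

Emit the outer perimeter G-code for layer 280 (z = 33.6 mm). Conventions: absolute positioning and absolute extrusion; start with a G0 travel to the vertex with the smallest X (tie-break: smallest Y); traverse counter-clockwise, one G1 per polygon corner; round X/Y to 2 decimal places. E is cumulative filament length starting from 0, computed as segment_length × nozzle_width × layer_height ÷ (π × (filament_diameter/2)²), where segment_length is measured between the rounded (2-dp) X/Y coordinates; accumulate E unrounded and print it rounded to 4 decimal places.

G0 X14.50 Y8.00 Z33.60
G1 X44.00 Y8.00 E0.5887
G1 X44.00 Y27.50 E0.9778
G1 X14.50 Y27.50 E1.5666
G1 X14.50 Y8.00 E1.9557

At z = 33.6 mm: the cylinder is not intersected at this z (z outside [0, 12]); the cylinder at (12.5, 6.5) is not intersected at this z (z outside [11, 33.5]); the 29.5×19.5 cube at (14.5, 8) contributes its full rectangle; Combining (union): only the 29.5×19.5 cube at (14.5, 8) is present, so the union is just that shape — 1 connected region; the cylinder at (10, 4.5) is not intersected at this z (z outside [0.5, 10.5]); Merging all regions: only that combined region is present, so the union is just that shape — 1 connected region. The outline is a single polygon with 4 vertices. Extrusion per mm of travel: 0.4 × 0.12 / (π × 0.875²) = 0.019956. Accumulating E over each segment gives final E = 1.9557.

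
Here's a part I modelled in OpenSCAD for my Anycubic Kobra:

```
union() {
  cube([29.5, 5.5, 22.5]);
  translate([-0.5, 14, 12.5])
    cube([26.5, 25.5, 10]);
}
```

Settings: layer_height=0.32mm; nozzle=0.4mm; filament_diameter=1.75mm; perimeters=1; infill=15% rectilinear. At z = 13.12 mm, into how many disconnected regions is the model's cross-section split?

At z = 13.12 mm: the cube (footprint 29.5×5.5) is included at this height; the 26.5×25.5 cube at (-0.5, 14) contributes its full rectangle; Combining (union): the 2 present regions are separate (no shared area or edge), so areas and boundary lengths simply add and each stays a separate island — 2 connected regions. The result has 2 disconnected regions.

2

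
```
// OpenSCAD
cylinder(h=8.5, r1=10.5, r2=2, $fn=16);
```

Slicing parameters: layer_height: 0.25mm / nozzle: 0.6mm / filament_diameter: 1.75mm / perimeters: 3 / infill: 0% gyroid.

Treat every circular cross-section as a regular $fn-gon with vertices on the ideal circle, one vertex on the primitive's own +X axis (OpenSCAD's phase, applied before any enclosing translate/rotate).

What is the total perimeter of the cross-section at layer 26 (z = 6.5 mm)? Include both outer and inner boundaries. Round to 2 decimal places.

At z = 6.5 mm: the cone (r1=10.5→r2=2) has section circumradius 4.000 here — a regular 16-gon (perimeter = 2·16·4.000·sin(180°/16) = 24.97 mm). Overall, the cross-section is a single solid region. Total boundary length (outer) = 24.97 mm.

24.97 mm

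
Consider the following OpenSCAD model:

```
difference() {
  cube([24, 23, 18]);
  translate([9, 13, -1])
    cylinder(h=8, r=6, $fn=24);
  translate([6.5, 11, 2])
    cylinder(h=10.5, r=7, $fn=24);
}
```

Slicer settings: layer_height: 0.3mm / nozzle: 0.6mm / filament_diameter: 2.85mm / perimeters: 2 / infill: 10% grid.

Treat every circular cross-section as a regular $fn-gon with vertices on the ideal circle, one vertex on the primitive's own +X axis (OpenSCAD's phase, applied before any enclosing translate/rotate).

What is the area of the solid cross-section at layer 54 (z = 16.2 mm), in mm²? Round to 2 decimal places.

At z = 16.2 mm: the 24×23 cube contributes its full rectangle (area 552.00 mm²); the cylinder at (9, 13) does not reach this height (z outside [-1, 7]); the cylinder at (6.5, 11) is absent (z outside [2, 12.5]); After the difference (first − rest): none of the subtracted shapes is present at this height, so the 24×23 cube is unchanged — area = 552.00 mm². Overall, the cross-section is a single solid region. Net area = 552.00 mm².

552.00 mm²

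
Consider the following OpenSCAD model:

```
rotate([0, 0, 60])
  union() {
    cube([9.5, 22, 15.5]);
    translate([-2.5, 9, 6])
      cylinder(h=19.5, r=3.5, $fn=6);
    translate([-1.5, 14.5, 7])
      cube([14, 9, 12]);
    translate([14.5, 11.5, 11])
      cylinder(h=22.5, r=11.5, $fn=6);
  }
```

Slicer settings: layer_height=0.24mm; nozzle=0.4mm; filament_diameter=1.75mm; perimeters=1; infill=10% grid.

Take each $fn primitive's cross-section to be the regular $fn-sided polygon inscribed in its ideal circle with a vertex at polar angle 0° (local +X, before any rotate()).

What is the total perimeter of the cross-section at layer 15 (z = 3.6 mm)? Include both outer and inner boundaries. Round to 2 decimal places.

At z = 3.6 mm: the cube (footprint 9.5×22) is included at this height (perimeter 63.00 mm); the cylinder at (-2.5, 9) does not reach this height (z outside [6, 25.5]); the cube at (-1.5, 14.5) does not reach this height (z outside [7, 19]); the cylinder at (14.5, 11.5) is not intersected at this z (z outside [11, 33.5]); Merging all regions: only the 9.5×22 cube is present, so the union is just that shape — boundary = 63.00 mm; (rotated 60° about Z; rotation is an isometry so areas/perimeters/island counts are preserved). Overall, the cross-section is a single solid region. Total boundary length (outer) = 63.00 mm.

63.00 mm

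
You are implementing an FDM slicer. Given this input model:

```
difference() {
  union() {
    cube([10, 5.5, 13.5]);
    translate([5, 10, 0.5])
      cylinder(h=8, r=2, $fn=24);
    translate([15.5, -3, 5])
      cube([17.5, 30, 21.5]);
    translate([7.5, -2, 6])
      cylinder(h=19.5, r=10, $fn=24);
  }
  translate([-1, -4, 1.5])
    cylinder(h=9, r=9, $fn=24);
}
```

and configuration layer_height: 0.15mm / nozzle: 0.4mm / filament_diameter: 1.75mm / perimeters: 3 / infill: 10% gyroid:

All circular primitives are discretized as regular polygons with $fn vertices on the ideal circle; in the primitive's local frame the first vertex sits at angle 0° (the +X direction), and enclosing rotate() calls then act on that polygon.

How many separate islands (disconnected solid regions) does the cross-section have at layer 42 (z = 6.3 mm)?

At z = 6.3 mm: the 10×5.5 cube contributes its full rectangle; the r=2 cylinder at (5, 10) gives a regular 24-gon of circumradius 2 (constant along its height); the cube at (15.5, -3) is present — its section is the full 17.5×30 rectangle; the r=10 cylinder at (7.5, -2) gives a regular 24-gon of circumradius 10 (constant along its height); Taking the union: the regions partially overlap (shared area 64.33 mm²), so overlapping operands fuse into one piece — 2 connected regions; the r=9 cylinder at (-1, -4) gives a regular 24-gon of circumradius 9 (constant along its height); Taking the first minus the rest: starting from that combined region, the r=9 cylinder at (-1, -4) partially overlaps it — only the 121.02 mm² overlap (of its 251.57 mm²) is removed, clipping the outline — 2 connected regions. Overall, the cross-section has 2 separate islands. Island count = 2.

2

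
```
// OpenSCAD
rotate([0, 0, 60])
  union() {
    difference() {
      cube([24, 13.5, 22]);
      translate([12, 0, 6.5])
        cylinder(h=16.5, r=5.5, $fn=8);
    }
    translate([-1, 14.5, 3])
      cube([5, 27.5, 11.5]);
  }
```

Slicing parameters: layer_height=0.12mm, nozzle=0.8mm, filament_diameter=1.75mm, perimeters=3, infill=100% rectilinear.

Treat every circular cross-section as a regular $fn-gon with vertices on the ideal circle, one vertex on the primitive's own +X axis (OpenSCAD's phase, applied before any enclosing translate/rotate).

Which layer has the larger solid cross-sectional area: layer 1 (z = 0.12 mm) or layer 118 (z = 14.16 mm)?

Layer 1 (z = 0.12): the cube is present — its section is the full 24×13.5 rectangle (area 324.00 mm²); the cylinder at (12, 0) is not intersected at this z (z outside [6.5, 23]); Subtracting the remaining from the first: none of the subtracted shapes is present at this height, so the 24×13.5 cube is unchanged — area = 324.00 mm²; the cube at (-1, 14.5) is absent (z outside [3, 14.5]); Combining (union): only the result so far is present, so the union is just that shape — area = 324.00 mm²; (whole slice rotated 60° about Z — lengths, areas and connectivity unchanged). So its area = 324.00 mm². Layer 118 (z = 14.16): the cube is present — its section is the full 24×13.5 rectangle (area 324.00 mm²); the cylinder at (12, 0): section is a regular 8-gon, circumradius r=5.5 (area = (8/2)·5.500²·sin(360°/8) = 85.56 mm²); Subtracting the remaining from the first: starting from the 24×13.5 cube (324.00 mm²), the r=5.5 cylinder at (12, 0) partially overlaps it — only the 42.78 mm² overlap (of its 85.56 mm²) is removed, clipping the outline — area = 281.22 mm²; the 5×27.5 cube at (-1, 14.5) contributes its full rectangle (area 137.50 mm²); Combining (union): the 2 present regions are separate (no shared area or edge), so areas and boundary lengths simply add and each stays a separate island — area = 418.72 mm²; (whole slice rotated 60° about Z — lengths, areas and connectivity unchanged). So its area = 418.72 mm². Layer 118 is larger (418.72 vs 324.00 mm²).

layer 118 (z = 14.16 mm)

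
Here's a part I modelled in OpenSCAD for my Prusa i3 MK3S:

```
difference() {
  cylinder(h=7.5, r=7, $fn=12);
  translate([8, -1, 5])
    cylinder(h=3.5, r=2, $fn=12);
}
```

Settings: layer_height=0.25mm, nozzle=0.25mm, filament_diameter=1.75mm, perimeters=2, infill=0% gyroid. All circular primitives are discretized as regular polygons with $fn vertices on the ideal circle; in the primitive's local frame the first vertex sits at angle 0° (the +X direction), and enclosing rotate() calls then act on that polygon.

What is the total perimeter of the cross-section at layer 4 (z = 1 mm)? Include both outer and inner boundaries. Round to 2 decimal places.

At z = 1 mm: the r=7 cylinder gives a regular 12-gon of circumradius 7 (constant along its height) (perimeter = 2·12·7.000·sin(180°/12) = 43.48 mm); the cylinder at (8, -1) is absent (z outside [5, 8.5]); Subtracting the remaining from the first: none of the subtracted shapes is present at this height, so the r=7 cylinder is unchanged — boundary = 43.48 mm. Overall, the cross-section is a single solid region. Total boundary length (outer) = 43.48 mm.

43.48 mm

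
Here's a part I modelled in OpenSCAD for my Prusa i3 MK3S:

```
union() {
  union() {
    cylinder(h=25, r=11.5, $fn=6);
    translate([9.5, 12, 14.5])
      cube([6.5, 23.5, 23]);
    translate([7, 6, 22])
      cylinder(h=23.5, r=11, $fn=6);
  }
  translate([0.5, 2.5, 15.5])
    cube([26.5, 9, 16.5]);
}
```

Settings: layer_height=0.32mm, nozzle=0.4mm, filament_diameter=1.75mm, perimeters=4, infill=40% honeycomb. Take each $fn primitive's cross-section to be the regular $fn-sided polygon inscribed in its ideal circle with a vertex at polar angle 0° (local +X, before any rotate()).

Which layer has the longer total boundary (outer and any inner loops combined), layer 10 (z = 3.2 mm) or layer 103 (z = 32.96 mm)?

layer 103 (z = 32.96 mm)

Layer 10 (z = 3.2): the r=11.5 cylinder gives a regular 6-gon of circumradius 11.5 (constant along its height) (perimeter = 2·6·11.500·sin(180°/6) = 69.00 mm); the cube at (9.5, 12) is absent (z outside [14.5, 37.5]); the cylinder at (7, 6) is not intersected at this z (z outside [22, 45.5]); Combining (union): only the r=11.5 cylinder is present, so the union is just that shape — boundary = 69.00 mm; the cube at (0.5, 2.5) is absent (z outside [15.5, 32]); Merging all regions: only that combined region is present, so the union is just that shape — boundary = 69.00 mm. So its perimeter = 69.00 mm. Layer 103 (z = 32.96): the cylinder is not intersected at this z (z outside [0, 25]); the 6.5×23.5 cube at (9.5, 12) contributes its full rectangle (perimeter 60.00 mm); the r=11 cylinder at (7, 6) gives a regular 6-gon of circumradius 11 (constant along its height) (perimeter = 2·6·11.000·sin(180°/6) = 66.00 mm); Combining (union): the regions partially overlap (shared area 14.17 mm²), so the edge portions inside another operand are dropped and the merged outline is re-measured after clipping — boundary = 110.37 mm; the cube at (0.5, 2.5) does not reach this height (z outside [15.5, 32]); Combining (union): only that combined region is present, so the union is just that shape — boundary = 110.37 mm. So its perimeter = 110.37 mm. Layer 103 is larger (110.37 vs 69.00 mm).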